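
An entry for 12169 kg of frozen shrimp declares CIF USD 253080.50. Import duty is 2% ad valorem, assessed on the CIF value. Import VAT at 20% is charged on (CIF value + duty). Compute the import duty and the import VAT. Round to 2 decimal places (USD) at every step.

Import duty: USD 5061.61; import VAT: USD 51628.42

Import duty = 253080.50 × 2% = 5061.61
VAT base = CIF + duty = 253080.50 + 5061.61 = 258142.11
Import VAT = 258142.11 × 20% = 51628.42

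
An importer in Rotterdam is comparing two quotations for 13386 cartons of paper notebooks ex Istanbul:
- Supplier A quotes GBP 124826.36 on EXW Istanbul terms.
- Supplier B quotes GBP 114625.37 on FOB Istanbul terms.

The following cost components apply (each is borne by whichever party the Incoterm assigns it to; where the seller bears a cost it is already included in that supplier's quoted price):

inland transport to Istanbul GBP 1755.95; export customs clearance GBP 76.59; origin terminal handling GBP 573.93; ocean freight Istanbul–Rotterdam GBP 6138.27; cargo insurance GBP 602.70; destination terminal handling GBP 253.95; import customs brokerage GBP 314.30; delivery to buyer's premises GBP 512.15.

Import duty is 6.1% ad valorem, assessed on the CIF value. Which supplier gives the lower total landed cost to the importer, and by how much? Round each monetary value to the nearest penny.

Supplier A (EXW):
CIF value = EXW price + inland to port + export clearance + origin terminal + freight + insurance = 124826.36 + 1755.95 + 76.59 + 573.93 + 6138.27 + 602.70 = 133973.80
Import duty = 133973.80 × 6.1% = 8172.40
Buyer bears (A): 1755.95 + 76.59 + 573.93 + 6138.27 + 602.70 + 253.95 + 314.30 + 512.15 = 10227.84
Landed cost (A) = invoice 124826.36 + 10227.84 + duty 8172.40 = 143226.60
Supplier B (FOB):
CIF value = FOB price + freight + insurance = 114625.37 + 6138.27 + 602.70 = 121366.34
Import duty = 121366.34 × 6.1% = 7403.35
Buyer bears (B): 6138.27 + 602.70 + 253.95 + 314.30 + 512.15 = 7821.37
Landed cost (B) = invoice 114625.37 + 7821.37 + duty 7403.35 = 129850.09
Difference = |143226.60 − 129850.09| = 13376.51

Supplier B is cheaper by GBP 13376.51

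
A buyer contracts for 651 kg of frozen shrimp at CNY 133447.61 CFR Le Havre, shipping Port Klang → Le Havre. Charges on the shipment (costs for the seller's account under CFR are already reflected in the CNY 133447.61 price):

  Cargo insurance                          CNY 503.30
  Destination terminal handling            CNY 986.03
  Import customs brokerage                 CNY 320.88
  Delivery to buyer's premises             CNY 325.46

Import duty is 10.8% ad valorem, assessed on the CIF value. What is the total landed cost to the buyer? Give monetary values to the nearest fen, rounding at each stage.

CFR: the seller pays costs through ocean freight to the destination port, but not insurance.
CIF value = CFR price + insurance = 133447.61 + 503.30 = 133950.91
Import duty = 133950.91 × 10.8% = 14466.70
Buyer bears: insurance 503.30 + destination terminal 986.03 + brokerage 320.88 + delivery 325.46 + duty 14466.70 = 16602.37
Landed cost = invoice 133447.61 + 16602.37 = 150049.98

Total landed cost: CNY 150049.98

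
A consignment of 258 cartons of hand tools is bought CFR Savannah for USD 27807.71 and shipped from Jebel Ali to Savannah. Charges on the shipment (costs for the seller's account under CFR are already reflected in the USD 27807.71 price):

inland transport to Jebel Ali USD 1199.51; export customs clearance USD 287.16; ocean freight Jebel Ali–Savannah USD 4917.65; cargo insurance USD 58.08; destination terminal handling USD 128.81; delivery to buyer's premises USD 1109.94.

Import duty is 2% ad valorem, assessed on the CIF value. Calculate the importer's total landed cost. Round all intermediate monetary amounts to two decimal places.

CFR: the seller pays costs through ocean freight to the destination port, but not insurance.
Already in the invoice (seller's account under CFR): inland to port, export clearance, freight — exclude.
CIF value = CFR price + insurance = 27807.71 + 58.08 = 27865.79
Import duty = 27865.79 × 2% = 557.32
Buyer bears: insurance 58.08 + destination terminal 128.81 + delivery 1109.94 + duty 557.32 = 1854.15
Landed cost = invoice 27807.71 + 1854.15 = 29661.86

Total landed cost: USD 29661.86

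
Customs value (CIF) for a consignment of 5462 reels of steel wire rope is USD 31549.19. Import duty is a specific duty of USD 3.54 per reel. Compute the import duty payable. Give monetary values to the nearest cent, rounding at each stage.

Import duty: USD 19335.48

Import duty = 5462 × 3.54 = 19335.48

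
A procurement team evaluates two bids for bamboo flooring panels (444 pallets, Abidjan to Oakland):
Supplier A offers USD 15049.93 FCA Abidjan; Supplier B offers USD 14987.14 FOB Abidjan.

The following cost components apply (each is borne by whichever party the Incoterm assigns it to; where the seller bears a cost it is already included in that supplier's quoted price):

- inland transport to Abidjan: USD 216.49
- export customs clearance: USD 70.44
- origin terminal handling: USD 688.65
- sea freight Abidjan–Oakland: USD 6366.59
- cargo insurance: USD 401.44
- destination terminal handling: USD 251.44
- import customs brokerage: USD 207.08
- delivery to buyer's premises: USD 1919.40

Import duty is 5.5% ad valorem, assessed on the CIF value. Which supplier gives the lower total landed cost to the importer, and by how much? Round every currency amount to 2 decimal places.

Supplier A (FCA):
CIF value = FCA price + origin terminal + freight + insurance = 15049.93 + 688.65 + 6366.59 + 401.44 = 22506.61
Import duty = 22506.61 × 5.5% = 1237.86
Buyer bears (A): 688.65 + 6366.59 + 401.44 + 251.44 + 207.08 + 1919.40 = 9834.60
Landed cost (A) = invoice 15049.93 + 9834.60 + duty 1237.86 = 26122.39
Supplier B (FOB):
CIF value = FOB price + freight + insurance = 14987.14 + 6366.59 + 401.44 = 21755.17
Import duty = 21755.17 × 5.5% = 1196.53
Buyer bears (B): 6366.59 + 401.44 + 251.44 + 207.08 + 1919.40 = 9145.95
Landed cost (B) = invoice 14987.14 + 9145.95 + duty 1196.53 = 25329.62
Difference = |26122.39 − 25329.62| = 792.77

Supplier B is cheaper by USD 792.77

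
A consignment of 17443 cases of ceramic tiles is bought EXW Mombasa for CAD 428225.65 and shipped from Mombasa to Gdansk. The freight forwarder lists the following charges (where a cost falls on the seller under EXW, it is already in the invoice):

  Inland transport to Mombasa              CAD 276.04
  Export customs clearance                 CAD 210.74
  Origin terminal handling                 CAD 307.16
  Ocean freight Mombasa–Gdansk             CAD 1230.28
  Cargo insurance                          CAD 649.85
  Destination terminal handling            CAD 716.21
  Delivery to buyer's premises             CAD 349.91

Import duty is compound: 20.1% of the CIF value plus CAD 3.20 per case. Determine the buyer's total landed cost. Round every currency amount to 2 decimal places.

Total landed cost: CAD 574394.28

EXW: the seller makes goods available at their premises; the buyer bears all onward costs.
CIF value = EXW price + inland to port + export clearance + origin terminal + freight + insurance = 428225.65 + 276.04 + 210.74 + 307.16 + 1230.28 + 649.85 = 430899.72
Ad valorem component: 430899.72 × 20.1% = 86610.84
Specific component: 17443 × 3.20 = 55817.60
Import duty = 86610.84 + 55817.60 = 142428.44
Buyer bears: inland to port 276.04 + export clearance 210.74 + origin terminal 307.16 + freight 1230.28 + insurance 649.85 + destination terminal 716.21 + delivery 349.91 + duty 142428.44 = 146168.63
Landed cost = invoice 428225.65 + 146168.63 = 574394.28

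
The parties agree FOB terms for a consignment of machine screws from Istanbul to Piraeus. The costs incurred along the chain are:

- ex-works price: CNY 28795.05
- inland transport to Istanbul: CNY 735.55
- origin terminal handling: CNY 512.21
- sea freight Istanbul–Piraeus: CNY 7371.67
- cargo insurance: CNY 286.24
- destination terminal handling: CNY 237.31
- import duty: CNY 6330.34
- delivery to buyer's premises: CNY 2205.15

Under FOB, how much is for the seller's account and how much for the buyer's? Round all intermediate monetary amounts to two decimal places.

FOB: the seller bears costs until goods are on board at the origin port; the buyer bears freight, insurance and all costs thereafter.
Seller's account: goods 28795.05 + inland to port 735.55 + origin terminal 512.21 = 30042.81
Buyer's account: freight 7371.67 + insurance 286.24 + destination terminal 237.31 + duty 6330.34 + delivery 2205.15 = 16430.71

Seller: CNY 30042.81; buyer: CNY 16430.71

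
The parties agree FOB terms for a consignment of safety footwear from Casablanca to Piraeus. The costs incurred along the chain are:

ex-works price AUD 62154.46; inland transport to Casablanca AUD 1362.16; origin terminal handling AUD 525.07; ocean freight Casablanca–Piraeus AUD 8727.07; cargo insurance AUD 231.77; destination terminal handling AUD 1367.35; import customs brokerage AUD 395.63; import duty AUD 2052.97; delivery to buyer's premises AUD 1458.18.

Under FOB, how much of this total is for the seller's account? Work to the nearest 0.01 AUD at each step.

Seller's account: AUD 64041.69

FOB: the seller bears costs until goods are on board at the origin port; the buyer bears freight, insurance and all costs thereafter.
Seller's account: goods 62154.46 + inland to port 1362.16 + origin terminal 525.07 = 64041.69
Buyer's account: freight 8727.07 + insurance 231.77 + destination terminal 1367.35 + brokerage 395.63 + duty 2052.97 + delivery 1458.18 = 14232.97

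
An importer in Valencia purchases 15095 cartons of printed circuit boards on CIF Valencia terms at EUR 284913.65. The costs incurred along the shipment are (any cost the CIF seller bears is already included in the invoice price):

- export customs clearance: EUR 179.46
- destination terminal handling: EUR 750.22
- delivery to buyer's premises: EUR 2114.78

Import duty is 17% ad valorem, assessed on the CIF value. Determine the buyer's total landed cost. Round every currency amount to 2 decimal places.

Total landed cost: EUR 336213.97

CIF: the seller pays costs through ocean freight and marine insurance to the destination port.
Already in the invoice (seller's account under CIF): export clearance — exclude.
The CIF price already equals the CIF value: 284913.65
Import duty = 284913.65 × 17% = 48435.32
Buyer bears: destination terminal 750.22 + delivery 2114.78 + duty 48435.32 = 51300.32
Landed cost = invoice 284913.65 + 51300.32 = 336213.97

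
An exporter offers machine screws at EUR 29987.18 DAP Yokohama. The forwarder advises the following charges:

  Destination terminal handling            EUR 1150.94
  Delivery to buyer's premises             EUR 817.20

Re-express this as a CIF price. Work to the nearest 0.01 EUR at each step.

From DAP to CIF, the seller no longer bears: destination terminal, delivery.
CIF price = 29987.18 − 1150.94 − 817.20 = 28019.04

CIF price: EUR 28019.04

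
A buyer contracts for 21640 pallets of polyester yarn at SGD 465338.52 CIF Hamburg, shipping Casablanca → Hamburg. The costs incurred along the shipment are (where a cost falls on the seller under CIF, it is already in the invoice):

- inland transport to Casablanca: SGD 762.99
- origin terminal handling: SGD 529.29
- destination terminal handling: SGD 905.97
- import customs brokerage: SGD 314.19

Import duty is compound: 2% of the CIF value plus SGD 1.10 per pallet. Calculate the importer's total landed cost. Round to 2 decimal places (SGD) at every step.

CIF: the seller pays costs through ocean freight and marine insurance to the destination port.
Already in the invoice (seller's account under CIF): inland to port, origin terminal — exclude.
The CIF price already equals the CIF value: 465338.52
Ad valorem component: 465338.52 × 2% = 9306.77
Specific component: 21640 × 1.10 = 23804.00
Import duty = 9306.77 + 23804.00 = 33110.77
Buyer bears: destination terminal 905.97 + brokerage 314.19 + duty 33110.77 = 34330.93
Landed cost = invoice 465338.52 + 34330.93 = 499669.45

Total landed cost: SGD 499669.45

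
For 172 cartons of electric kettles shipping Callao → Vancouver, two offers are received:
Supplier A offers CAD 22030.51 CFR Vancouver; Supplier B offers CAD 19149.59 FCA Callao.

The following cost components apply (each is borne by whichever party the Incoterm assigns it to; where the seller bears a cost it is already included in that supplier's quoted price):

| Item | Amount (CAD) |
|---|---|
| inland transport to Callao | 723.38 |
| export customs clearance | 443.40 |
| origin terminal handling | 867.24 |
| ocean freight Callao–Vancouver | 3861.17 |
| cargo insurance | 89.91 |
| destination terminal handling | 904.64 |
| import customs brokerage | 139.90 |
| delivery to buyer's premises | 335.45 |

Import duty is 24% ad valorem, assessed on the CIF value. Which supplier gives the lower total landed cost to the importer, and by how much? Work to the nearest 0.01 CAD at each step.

Supplier A (CFR):
CIF value = CFR price + insurance = 22030.51 + 89.91 = 22120.42
Import duty = 22120.42 × 24% = 5308.90
Buyer bears (A): 89.91 + 904.64 + 139.90 + 335.45 = 1469.90
Landed cost (A) = invoice 22030.51 + 1469.90 + duty 5308.90 = 28809.31
Supplier B (FCA):
CIF value = FCA price + origin terminal + freight + insurance = 19149.59 + 867.24 + 3861.17 + 89.91 = 23967.91
Import duty = 23967.91 × 24% = 5752.30
Buyer bears (B): 867.24 + 3861.17 + 89.91 + 904.64 + 139.90 + 335.45 = 6198.31
Landed cost (B) = invoice 19149.59 + 6198.31 + duty 5752.30 = 31100.20
Difference = |28809.31 − 31100.20| = 2290.89

Supplier A is cheaper by CAD 2290.89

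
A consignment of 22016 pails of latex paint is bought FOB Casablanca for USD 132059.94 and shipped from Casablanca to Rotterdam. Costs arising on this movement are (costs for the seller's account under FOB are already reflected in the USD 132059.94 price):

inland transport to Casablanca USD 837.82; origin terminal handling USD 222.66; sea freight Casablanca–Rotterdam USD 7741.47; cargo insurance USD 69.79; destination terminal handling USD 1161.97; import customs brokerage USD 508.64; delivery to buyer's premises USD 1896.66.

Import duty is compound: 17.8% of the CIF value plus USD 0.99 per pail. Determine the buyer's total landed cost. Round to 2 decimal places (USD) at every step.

Total landed cost: USD 190131.38

FOB: the seller bears costs until goods are on board at the origin port; the buyer bears freight, insurance and all costs thereafter.
Already in the invoice (seller's account under FOB): inland to port, origin terminal — exclude.
CIF value = FOB price + freight + insurance = 132059.94 + 7741.47 + 69.79 = 139871.20
Ad valorem component: 139871.20 × 17.8% = 24897.07
Specific component: 22016 × 0.99 = 21795.84
Import duty = 24897.07 + 21795.84 = 46692.91
Buyer bears: freight 7741.47 + insurance 69.79 + destination terminal 1161.97 + brokerage 508.64 + delivery 1896.66 + duty 46692.91 = 58071.44
Landed cost = invoice 132059.94 + 58071.44 = 190131.38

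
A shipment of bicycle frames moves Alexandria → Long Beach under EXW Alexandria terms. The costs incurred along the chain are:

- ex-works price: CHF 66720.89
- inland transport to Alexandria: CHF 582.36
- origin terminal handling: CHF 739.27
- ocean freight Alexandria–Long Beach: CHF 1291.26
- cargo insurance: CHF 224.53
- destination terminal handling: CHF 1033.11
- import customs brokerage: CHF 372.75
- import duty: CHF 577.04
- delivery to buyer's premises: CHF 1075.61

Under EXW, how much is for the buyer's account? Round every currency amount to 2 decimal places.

Buyer's account: CHF 5895.93

EXW: the seller makes goods available at their premises; the buyer bears all onward costs.
Seller's account: goods 66720.89 = 66720.89
Buyer's account: inland to port 582.36 + origin terminal 739.27 + freight 1291.26 + insurance 224.53 + destination terminal 1033.11 + brokerage 372.75 + duty 577.04 + delivery 1075.61 = 5895.93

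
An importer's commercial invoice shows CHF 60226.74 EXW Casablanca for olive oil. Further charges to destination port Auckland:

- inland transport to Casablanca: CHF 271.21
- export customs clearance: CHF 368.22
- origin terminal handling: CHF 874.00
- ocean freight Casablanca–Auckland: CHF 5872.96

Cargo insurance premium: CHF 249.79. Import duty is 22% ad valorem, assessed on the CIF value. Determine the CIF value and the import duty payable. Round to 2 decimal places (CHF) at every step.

CIF = EXW price + pre-shipment costs + freight + insurance
CIF = 60226.74 + 271.21 + 368.22 + 874.00 + 5872.96 + 249.79 = 67862.92
Import duty = 67862.92 × 22% = 14929.84

CIF value: CHF 67862.92; import duty: CHF 14929.84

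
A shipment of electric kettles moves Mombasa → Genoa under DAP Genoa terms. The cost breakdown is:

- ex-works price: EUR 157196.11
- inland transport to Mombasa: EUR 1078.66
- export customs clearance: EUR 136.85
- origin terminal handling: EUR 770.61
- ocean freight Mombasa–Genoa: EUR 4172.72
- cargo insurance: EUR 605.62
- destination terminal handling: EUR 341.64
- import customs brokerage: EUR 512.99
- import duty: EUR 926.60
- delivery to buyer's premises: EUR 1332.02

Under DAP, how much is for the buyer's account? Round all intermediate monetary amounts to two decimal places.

DAP: the seller bears all costs to the named destination except import duty and clearance.
Seller's account: goods 157196.11 + inland to port 1078.66 + export clearance 136.85 + origin terminal 770.61 + freight 4172.72 + insurance 605.62 + destination terminal 341.64 + delivery 1332.02 = 165634.23
Buyer's account: brokerage 512.99 + duty 926.60 = 1439.59

Buyer's account: EUR 1439.59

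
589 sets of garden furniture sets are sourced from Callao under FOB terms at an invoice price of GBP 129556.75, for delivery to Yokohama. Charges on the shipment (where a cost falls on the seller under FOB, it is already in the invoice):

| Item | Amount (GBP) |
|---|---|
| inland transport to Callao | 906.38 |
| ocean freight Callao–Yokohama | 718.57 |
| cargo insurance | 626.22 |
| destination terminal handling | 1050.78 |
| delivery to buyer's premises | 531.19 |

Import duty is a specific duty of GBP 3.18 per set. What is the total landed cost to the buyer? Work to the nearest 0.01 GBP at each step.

FOB: the seller bears costs until goods are on board at the origin port; the buyer bears freight, insurance and all costs thereafter.
Already in the invoice (seller's account under FOB): inland to port — exclude.
CIF value = FOB price + freight + insurance = 129556.75 + 718.57 + 626.22 = 130901.54
Import duty = 589 × 3.18 = 1873.02
Buyer bears: freight 718.57 + insurance 626.22 + destination terminal 1050.78 + delivery 531.19 + duty 1873.02 = 4799.78
Landed cost = invoice 129556.75 + 4799.78 = 134356.53

Total landed cost: GBP 134356.53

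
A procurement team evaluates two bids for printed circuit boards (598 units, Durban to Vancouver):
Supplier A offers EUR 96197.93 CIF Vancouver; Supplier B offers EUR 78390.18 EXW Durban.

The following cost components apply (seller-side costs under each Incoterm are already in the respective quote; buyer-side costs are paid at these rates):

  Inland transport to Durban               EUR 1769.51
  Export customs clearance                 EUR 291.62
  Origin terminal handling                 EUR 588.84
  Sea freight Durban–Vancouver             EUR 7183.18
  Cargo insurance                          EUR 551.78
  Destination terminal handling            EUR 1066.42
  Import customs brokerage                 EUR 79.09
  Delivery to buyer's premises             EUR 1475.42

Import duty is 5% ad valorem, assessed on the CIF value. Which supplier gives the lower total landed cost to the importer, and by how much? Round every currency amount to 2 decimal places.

Supplier A (CIF):
The CIF price already equals the CIF value: 96197.93
Import duty = 96197.93 × 5% = 4809.90
Buyer bears (A): 1066.42 + 79.09 + 1475.42 = 2620.93
Landed cost (A) = invoice 96197.93 + 2620.93 + duty 4809.90 = 103628.76
Supplier B (EXW):
CIF value = EXW price + inland to port + export clearance + origin terminal + freight + insurance = 78390.18 + 1769.51 + 291.62 + 588.84 + 7183.18 + 551.78 = 88775.11
Import duty = 88775.11 × 5% = 4438.76
Buyer bears (B): 1769.51 + 291.62 + 588.84 + 7183.18 + 551.78 + 1066.42 + 79.09 + 1475.42 = 13005.86
Landed cost (B) = invoice 78390.18 + 13005.86 + duty 4438.76 = 95834.80
Difference = |103628.76 − 95834.80| = 7793.96

Supplier B is cheaper by EUR 7793.96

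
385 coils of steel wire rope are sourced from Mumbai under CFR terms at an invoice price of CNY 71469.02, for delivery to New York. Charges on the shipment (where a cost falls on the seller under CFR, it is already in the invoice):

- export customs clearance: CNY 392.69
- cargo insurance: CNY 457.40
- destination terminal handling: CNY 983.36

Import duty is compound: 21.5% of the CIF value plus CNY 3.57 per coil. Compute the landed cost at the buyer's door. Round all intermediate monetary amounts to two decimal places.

CFR: the seller pays costs through ocean freight to the destination port, but not insurance.
Already in the invoice (seller's account under CFR): export clearance — exclude.
CIF value = CFR price + insurance = 71469.02 + 457.40 = 71926.42
Ad valorem component: 71926.42 × 21.5% = 15464.18
Specific component: 385 × 3.57 = 1374.45
Import duty = 15464.18 + 1374.45 = 16838.63
Buyer bears: insurance 457.40 + destination terminal 983.36 + duty 16838.63 = 18279.39
Landed cost = invoice 71469.02 + 18279.39 = 89748.41

Total landed cost: CNY 89748.41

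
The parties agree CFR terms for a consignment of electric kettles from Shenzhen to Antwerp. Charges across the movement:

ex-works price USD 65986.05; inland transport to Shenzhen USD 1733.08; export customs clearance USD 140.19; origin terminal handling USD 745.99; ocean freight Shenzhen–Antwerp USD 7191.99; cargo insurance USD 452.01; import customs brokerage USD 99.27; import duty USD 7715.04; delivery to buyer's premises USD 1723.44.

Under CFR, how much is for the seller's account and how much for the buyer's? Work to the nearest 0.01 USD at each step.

CFR: the seller pays costs through ocean freight to the destination port, but not insurance.
Seller's account: goods 65986.05 + inland to port 1733.08 + export clearance 140.19 + origin terminal 745.99 + freight 7191.99 = 75797.30
Buyer's account: insurance 452.01 + brokerage 99.27 + duty 7715.04 + delivery 1723.44 = 9989.76

Seller: USD 75797.30; buyer: USD 9989.76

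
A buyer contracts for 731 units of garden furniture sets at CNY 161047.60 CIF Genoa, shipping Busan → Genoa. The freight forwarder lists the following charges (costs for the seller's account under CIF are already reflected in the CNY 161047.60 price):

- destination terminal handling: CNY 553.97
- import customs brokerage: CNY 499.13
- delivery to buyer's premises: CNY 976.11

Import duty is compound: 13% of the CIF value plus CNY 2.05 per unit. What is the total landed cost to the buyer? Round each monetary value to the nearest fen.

CIF: the seller pays costs through ocean freight and marine insurance to the destination port.
The CIF price already equals the CIF value: 161047.60
Ad valorem component: 161047.60 × 13% = 20936.19
Specific component: 731 × 2.05 = 1498.55
Import duty = 20936.19 + 1498.55 = 22434.74
Buyer bears: destination terminal 553.97 + brokerage 499.13 + delivery 976.11 + duty 22434.74 = 24463.95
Landed cost = invoice 161047.60 + 24463.95 = 185511.55

Total landed cost: CNY 185511.55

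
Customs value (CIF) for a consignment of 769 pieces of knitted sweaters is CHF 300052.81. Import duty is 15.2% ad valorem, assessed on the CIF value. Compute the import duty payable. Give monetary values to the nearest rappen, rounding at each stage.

Import duty: CHF 45608.03

Import duty = 300052.81 × 15.2% = 45608.03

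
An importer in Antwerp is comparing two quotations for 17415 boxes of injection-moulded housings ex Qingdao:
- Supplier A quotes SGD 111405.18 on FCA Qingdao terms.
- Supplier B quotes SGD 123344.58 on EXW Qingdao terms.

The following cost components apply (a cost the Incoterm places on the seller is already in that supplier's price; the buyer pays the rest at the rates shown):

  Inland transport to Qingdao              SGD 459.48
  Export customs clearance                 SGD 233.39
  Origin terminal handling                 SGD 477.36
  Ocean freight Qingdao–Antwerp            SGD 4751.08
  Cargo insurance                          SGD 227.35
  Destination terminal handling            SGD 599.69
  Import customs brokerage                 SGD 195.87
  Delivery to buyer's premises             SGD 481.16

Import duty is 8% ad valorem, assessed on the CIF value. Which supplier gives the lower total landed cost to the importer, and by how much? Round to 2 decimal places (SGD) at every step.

Supplier A (FCA):
CIF value = FCA price + origin terminal + freight + insurance = 111405.18 + 477.36 + 4751.08 + 227.35 = 116860.97
Import duty = 116860.97 × 8% = 9348.88
Buyer bears (A): 477.36 + 4751.08 + 227.35 + 599.69 + 195.87 + 481.16 = 6732.51
Landed cost (A) = invoice 111405.18 + 6732.51 + duty 9348.88 = 127486.57
Supplier B (EXW):
CIF value = EXW price + inland to port + export clearance + origin terminal + freight + insurance = 123344.58 + 459.48 + 233.39 + 477.36 + 4751.08 + 227.35 = 129493.24
Import duty = 129493.24 × 8% = 10359.46
Buyer bears (B): 459.48 + 233.39 + 477.36 + 4751.08 + 227.35 + 599.69 + 195.87 + 481.16 = 7425.38
Landed cost (B) = invoice 123344.58 + 7425.38 + duty 10359.46 = 141129.42
Difference = |127486.57 − 141129.42| = 13642.85

Supplier A is cheaper by SGD 13642.85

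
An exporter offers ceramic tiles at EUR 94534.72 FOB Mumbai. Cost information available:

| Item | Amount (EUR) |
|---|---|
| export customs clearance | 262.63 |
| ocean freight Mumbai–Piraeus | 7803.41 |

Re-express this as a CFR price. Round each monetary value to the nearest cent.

CFR price: EUR 102338.13

Not relevant to the conversion: export clearance — on the seller under both FOB and CFR; already in the FOB price and stays in the CFR price.
From FOB to CFR, the seller additionally bears: freight.
CFR price = 94534.72 + 7803.41 = 102338.13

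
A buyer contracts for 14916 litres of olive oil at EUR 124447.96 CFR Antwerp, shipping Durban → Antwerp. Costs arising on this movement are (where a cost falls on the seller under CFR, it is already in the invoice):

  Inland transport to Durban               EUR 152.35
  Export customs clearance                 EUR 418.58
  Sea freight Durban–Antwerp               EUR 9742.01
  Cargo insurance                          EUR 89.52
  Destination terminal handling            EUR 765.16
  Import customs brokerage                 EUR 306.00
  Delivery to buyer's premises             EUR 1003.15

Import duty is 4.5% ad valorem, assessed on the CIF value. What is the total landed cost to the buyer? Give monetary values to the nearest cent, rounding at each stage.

Total landed cost: EUR 132215.98

CFR: the seller pays costs through ocean freight to the destination port, but not insurance.
Already in the invoice (seller's account under CFR): inland to port, export clearance, freight — exclude.
CIF value = CFR price + insurance = 124447.96 + 89.52 = 124537.48
Import duty = 124537.48 × 4.5% = 5604.19
Buyer bears: insurance 89.52 + destination terminal 765.16 + brokerage 306.00 + delivery 1003.15 + duty 5604.19 = 7768.02
Landed cost = invoice 124447.96 + 7768.02 = 132215.98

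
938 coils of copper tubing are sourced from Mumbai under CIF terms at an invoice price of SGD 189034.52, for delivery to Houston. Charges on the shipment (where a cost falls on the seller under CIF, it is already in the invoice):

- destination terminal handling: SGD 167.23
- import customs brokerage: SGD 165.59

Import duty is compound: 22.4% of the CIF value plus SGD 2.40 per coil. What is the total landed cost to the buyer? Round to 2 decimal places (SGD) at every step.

Total landed cost: SGD 233962.27

CIF: the seller pays costs through ocean freight and marine insurance to the destination port.
The CIF price already equals the CIF value: 189034.52
Ad valorem component: 189034.52 × 22.4% = 42343.73
Specific component: 938 × 2.40 = 2251.20
Import duty = 42343.73 + 2251.20 = 44594.93
Buyer bears: destination terminal 167.23 + brokerage 165.59 + duty 44594.93 = 44927.75
Landed cost = invoice 189034.52 + 44927.75 = 233962.27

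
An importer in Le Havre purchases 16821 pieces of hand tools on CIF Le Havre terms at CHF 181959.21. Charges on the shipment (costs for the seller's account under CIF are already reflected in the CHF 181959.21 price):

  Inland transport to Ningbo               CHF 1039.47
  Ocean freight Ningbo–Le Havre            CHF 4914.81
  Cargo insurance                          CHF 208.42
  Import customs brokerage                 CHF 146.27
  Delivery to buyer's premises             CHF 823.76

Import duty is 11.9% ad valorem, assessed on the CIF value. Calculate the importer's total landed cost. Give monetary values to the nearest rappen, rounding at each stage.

Total landed cost: CHF 204582.39

CIF: the seller pays costs through ocean freight and marine insurance to the destination port.
Already in the invoice (seller's account under CIF): inland to port, freight, insurance — exclude.
The CIF price already equals the CIF value: 181959.21
Import duty = 181959.21 × 11.9% = 21653.15
Buyer bears: brokerage 146.27 + delivery 823.76 + duty 21653.15 = 22623.18
Landed cost = invoice 181959.21 + 22623.18 = 204582.39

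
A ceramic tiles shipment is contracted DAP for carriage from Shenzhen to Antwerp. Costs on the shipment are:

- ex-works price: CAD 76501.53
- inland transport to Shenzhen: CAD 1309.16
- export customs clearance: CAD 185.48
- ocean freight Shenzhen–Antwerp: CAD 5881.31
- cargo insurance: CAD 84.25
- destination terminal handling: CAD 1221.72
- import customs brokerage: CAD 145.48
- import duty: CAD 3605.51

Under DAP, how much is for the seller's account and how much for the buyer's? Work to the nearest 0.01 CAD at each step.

DAP: the seller bears all costs to the named destination except import duty and clearance.
Seller's account: goods 76501.53 + inland to port 1309.16 + export clearance 185.48 + freight 5881.31 + insurance 84.25 + destination terminal 1221.72 = 85183.45
Buyer's account: brokerage 145.48 + duty 3605.51 = 3750.99

Seller: CAD 85183.45; buyer: CAD 3750.99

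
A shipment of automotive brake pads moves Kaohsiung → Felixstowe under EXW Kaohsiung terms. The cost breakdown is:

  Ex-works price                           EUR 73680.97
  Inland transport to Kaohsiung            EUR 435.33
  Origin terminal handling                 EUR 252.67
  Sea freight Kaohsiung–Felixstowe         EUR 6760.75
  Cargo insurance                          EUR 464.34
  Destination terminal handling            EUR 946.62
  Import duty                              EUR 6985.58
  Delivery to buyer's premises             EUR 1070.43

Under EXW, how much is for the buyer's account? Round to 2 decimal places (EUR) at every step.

EXW: the seller makes goods available at their premises; the buyer bears all onward costs.
Seller's account: goods 73680.97 = 73680.97
Buyer's account: inland to port 435.33 + origin terminal 252.67 + freight 6760.75 + insurance 464.34 + destination terminal 946.62 + duty 6985.58 + delivery 1070.43 = 16915.72

Buyer's account: EUR 16915.72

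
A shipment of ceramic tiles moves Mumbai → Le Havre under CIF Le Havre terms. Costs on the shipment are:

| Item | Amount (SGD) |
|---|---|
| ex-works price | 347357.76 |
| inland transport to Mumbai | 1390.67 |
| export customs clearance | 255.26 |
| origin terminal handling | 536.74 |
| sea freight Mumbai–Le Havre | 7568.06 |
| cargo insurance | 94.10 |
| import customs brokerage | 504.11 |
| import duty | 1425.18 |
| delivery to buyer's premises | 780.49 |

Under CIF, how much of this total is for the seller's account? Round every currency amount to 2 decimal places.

Seller's account: SGD 357202.59

CIF: the seller pays costs through ocean freight and marine insurance to the destination port.
Seller's account: goods 347357.76 + inland to port 1390.67 + export clearance 255.26 + origin terminal 536.74 + freight 7568.06 + insurance 94.10 = 357202.59
Buyer's account: brokerage 504.11 + duty 1425.18 + delivery 780.49 = 2709.78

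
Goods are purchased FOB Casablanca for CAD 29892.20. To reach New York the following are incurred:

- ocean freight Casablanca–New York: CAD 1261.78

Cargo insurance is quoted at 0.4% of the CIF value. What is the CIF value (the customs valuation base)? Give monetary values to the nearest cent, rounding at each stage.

CIF value: CAD 31279.10

Let C be the CIF value. C = FOB price + freight + 0.4% × C
C − 0.4% × C = 29892.20 + 1261.78
0.996 × C = 31153.98
C = 31153.98 / 0.996 = 31279.10
Insurance premium = 0.4% × 31279.10 = 125.12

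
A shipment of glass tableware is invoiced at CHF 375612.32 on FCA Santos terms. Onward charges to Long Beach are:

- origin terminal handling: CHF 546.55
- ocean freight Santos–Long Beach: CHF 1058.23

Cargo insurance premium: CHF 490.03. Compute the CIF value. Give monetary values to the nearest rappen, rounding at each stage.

CIF = FCA price + pre-shipment costs + freight + insurance
CIF = 375612.32 + 546.55 + 1058.23 + 490.03 = 377707.13

CIF value: CHF 377707.13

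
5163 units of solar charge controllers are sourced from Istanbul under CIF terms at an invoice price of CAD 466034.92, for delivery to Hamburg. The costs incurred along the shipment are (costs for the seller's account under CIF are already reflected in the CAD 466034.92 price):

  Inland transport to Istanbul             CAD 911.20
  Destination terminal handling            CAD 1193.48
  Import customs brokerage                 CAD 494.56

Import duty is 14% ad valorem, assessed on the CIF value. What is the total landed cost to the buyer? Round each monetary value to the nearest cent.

Total landed cost: CAD 532967.85

CIF: the seller pays costs through ocean freight and marine insurance to the destination port.
Already in the invoice (seller's account under CIF): inland to port — exclude.
The CIF price already equals the CIF value: 466034.92
Import duty = 466034.92 × 14% = 65244.89
Buyer bears: destination terminal 1193.48 + brokerage 494.56 + duty 65244.89 = 66932.93
Landed cost = invoice 466034.92 + 66932.93 = 532967.85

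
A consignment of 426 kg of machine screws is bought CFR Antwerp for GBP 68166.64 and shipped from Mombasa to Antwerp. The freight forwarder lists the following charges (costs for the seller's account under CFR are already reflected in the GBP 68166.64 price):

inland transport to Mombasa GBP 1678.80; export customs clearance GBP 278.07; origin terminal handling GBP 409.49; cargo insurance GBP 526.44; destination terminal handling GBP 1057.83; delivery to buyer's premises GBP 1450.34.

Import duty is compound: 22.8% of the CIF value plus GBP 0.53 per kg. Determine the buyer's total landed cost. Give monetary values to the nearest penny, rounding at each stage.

Total landed cost: GBP 87089.05

CFR: the seller pays costs through ocean freight to the destination port, but not insurance.
Already in the invoice (seller's account under CFR): inland to port, export clearance, origin terminal — exclude.
CIF value = CFR price + insurance = 68166.64 + 526.44 = 68693.08
Ad valorem component: 68693.08 × 22.8% = 15662.02
Specific component: 426 × 0.53 = 225.78
Import duty = 15662.02 + 225.78 = 15887.80
Buyer bears: insurance 526.44 + destination terminal 1057.83 + delivery 1450.34 + duty 15887.80 = 18922.41
Landed cost = invoice 68166.64 + 18922.41 = 87089.05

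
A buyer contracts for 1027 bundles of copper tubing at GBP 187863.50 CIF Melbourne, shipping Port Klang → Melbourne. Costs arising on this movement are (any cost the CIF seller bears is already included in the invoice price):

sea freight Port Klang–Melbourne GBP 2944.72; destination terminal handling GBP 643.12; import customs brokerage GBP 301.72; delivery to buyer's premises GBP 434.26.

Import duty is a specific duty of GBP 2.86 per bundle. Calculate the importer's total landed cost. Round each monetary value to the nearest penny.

CIF: the seller pays costs through ocean freight and marine insurance to the destination port.
Already in the invoice (seller's account under CIF): freight — exclude.
The CIF price already equals the CIF value: 187863.50
Import duty = 1027 × 2.86 = 2937.22
Buyer bears: destination terminal 643.12 + brokerage 301.72 + delivery 434.26 + duty 2937.22 = 4316.32
Landed cost = invoice 187863.50 + 4316.32 = 192179.82

Total landed cost: GBP 192179.82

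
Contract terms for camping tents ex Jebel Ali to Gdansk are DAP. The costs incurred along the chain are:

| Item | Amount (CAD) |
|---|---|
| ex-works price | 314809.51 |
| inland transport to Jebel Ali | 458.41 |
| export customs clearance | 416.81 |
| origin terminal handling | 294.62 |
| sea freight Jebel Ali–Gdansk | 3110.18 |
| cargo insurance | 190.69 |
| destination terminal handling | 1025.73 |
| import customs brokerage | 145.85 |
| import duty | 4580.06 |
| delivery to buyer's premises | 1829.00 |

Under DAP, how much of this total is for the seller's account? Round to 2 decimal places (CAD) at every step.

Seller's account: CAD 322134.95

DAP: the seller bears all costs to the named destination except import duty and clearance.
Seller's account: goods 314809.51 + inland to port 458.41 + export clearance 416.81 + origin terminal 294.62 + freight 3110.18 + insurance 190.69 + destination terminal 1025.73 + delivery 1829.00 = 322134.95
Buyer's account: brokerage 145.85 + duty 4580.06 = 4725.91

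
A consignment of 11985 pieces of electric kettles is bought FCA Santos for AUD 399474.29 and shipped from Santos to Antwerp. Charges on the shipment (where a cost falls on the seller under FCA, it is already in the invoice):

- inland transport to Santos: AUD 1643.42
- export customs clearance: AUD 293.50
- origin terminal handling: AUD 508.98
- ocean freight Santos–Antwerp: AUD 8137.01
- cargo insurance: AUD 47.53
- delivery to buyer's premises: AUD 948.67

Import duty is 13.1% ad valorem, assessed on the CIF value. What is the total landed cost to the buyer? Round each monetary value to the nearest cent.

Total landed cost: AUD 462586.46

FCA: the seller delivers export-cleared goods to the carrier; the buyer bears costs from that point.
Already in the invoice (seller's account under FCA): inland to port, export clearance — exclude.
CIF value = FCA price + origin terminal + freight + insurance = 399474.29 + 508.98 + 8137.01 + 47.53 = 408167.81
Import duty = 408167.81 × 13.1% = 53469.98
Buyer bears: origin terminal 508.98 + freight 8137.01 + insurance 47.53 + delivery 948.67 + duty 53469.98 = 63112.17
Landed cost = invoice 399474.29 + 63112.17 = 462586.46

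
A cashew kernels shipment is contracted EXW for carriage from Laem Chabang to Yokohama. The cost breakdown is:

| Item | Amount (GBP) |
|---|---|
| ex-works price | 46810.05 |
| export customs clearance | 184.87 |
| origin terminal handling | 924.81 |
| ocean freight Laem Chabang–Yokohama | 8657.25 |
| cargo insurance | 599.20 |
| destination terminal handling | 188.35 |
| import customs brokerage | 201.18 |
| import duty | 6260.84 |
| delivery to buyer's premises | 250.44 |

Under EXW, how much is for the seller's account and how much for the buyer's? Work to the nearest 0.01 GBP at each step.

EXW: the seller makes goods available at their premises; the buyer bears all onward costs.
Seller's account: goods 46810.05 = 46810.05
Buyer's account: export clearance 184.87 + origin terminal 924.81 + freight 8657.25 + insurance 599.20 + destination terminal 188.35 + brokerage 201.18 + duty 6260.84 + delivery 250.44 = 17266.94

Seller: GBP 46810.05; buyer: GBP 17266.94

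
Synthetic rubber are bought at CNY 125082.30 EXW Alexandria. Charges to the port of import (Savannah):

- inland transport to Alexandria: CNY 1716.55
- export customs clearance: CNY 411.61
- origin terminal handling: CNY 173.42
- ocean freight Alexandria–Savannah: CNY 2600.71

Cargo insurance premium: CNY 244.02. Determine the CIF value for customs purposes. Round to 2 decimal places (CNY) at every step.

CIF = EXW price + pre-shipment costs + freight + insurance
CIF = 125082.30 + 1716.55 + 411.61 + 173.42 + 2600.71 + 244.02 = 130228.61

CIF value: CNY 130228.61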